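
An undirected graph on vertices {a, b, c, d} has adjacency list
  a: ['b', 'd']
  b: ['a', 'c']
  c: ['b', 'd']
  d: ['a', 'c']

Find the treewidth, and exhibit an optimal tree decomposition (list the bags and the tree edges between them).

Treewidth 2.
One such decomposition:
Bags: B1 = {a, b, c}  B2 = {a, c, d}
Tree: B1–B2

Each bag holds 3 vertices, so the decomposition has width 2, which upper-bounds the treewidth. Since a–b–c–d–a is a cycle in G, G is not acyclic. Forests are exactly the graphs of treewidth ≤ 1, so tw(G) ≥ 2. Therefore the treewidth is 2.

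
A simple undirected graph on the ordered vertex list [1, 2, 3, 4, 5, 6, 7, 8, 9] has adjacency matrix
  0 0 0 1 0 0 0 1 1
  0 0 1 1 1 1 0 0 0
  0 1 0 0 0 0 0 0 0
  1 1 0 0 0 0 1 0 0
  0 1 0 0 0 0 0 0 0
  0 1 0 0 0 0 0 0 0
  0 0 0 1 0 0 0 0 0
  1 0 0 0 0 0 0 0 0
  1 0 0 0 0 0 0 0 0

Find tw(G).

A width-1 tree decomposition is:
Bags: B1 = {1, 4}  B2 = {2, 4}  B3 = {2, 3}  B4 = {4, 7}  B5 = {1, 8}  B6 = {2, 6}  B7 = {1, 9}  B8 = {2, 5}
Tree: B1–B2, B2–B3, B1–B4, B1–B5, B2–B6, B1–B7, B6–B8
Every bag has size at most 2, so the width is 2 − 1 = 1 and tw(G) ≤ 1. G has an edge, so its treewidth is at least 1. Hence tw(G) = 1 exactly.

1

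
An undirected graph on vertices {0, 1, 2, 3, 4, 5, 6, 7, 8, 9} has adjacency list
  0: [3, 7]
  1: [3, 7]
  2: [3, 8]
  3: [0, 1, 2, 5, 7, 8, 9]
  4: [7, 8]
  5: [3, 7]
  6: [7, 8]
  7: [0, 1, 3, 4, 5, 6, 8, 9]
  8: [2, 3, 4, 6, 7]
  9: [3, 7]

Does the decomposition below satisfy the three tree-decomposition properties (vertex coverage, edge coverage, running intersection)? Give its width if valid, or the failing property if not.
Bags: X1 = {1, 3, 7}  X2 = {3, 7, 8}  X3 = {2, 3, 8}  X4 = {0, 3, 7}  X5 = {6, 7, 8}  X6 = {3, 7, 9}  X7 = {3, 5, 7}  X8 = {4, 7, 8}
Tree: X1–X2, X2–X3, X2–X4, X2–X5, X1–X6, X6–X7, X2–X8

Yes; width 2.

Checking the three conditions: (i) the bags cover all of {0, 1, 2, 3, 4, 5, 6, 7, 8, 9}; (ii) for each edge, some bag contains both endpoints; (iii) the bags containing any fixed vertex form a subtree. All hold, so the decomposition is valid with width 3 − 1 = 2.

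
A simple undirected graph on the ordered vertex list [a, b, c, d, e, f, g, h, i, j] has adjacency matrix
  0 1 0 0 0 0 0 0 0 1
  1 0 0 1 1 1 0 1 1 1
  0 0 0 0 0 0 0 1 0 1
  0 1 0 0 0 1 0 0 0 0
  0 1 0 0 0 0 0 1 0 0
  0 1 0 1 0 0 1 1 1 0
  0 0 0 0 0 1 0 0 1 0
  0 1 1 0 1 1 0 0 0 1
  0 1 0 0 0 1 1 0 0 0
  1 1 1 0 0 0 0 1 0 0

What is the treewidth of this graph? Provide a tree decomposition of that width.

The largest bag has 3 vertices, giving width 2; this decomposition certifies tw(G) ≤ 2. Conversely, {f, g, i} is a clique of size 3, and the vertices of any clique must share a bag in every tree decomposition; so some bag has ≥ 3 vertices and tw(G) ≥ 2. The upper and lower bounds meet at 2, so that is the treewidth.

Treewidth 2.
One such decomposition:
Bags: B1 = {b, h, j}  B2 = {b, e, h}  B3 = {b, f, h}  B4 = {a, b, j}  B5 = {b, f, i}  B6 = {c, h, j}  B7 = {b, d, f}  B8 = {f, g, i}
Tree: B1–B2, B1–B3, B1–B4, B3–B5, B1–B6, B3–B7, B5–B8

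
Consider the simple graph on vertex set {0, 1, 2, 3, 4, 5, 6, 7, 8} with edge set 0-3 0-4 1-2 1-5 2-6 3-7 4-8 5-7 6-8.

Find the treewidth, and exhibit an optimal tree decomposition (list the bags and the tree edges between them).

The largest bag has 3 vertices, giving width 2; this decomposition certifies tw(G) ≤ 2. The edges 0–3–7–5–1–2–6–8–4–0 form a cycle, so G is not a tree and its treewidth is at least 2. Hence tw(G) = 2 exactly.

Treewidth 2.
One such decomposition:
Bags: B1 = {0, 3, 7}  B2 = {0, 5, 7}  B3 = {0, 1, 5}  B4 = {0, 1, 2}  B5 = {0, 2, 6}  B6 = {0, 6, 8}  B7 = {0, 4, 8}
Tree: B1–B2, B2–B3, B3–B4, B4–B5, B5–B6, B6–B7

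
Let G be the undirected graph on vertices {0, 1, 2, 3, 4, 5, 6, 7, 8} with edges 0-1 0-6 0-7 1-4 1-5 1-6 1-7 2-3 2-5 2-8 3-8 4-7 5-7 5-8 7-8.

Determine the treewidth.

A width-2 tree decomposition is:
Bags: B1 = {5, 7, 8}  B2 = {2, 5, 8}  B3 = {1, 5, 7}  B4 = {0, 1, 7}  B5 = {0, 1, 6}  B6 = {2, 3, 8}  B7 = {1, 4, 7}
Tree: B1–B2, B1–B3, B3–B4, B4–B5, B2–B6, B4–B7
Each bag holds 3 vertices, so the decomposition has width 2, which upper-bounds the treewidth. For the lower bound, the 3 vertices {2, 3, 8} are pairwise adjacent, and any tree decomposition puts a clique entirely inside one bag — forcing width ≥ 2. Therefore the treewidth is 2.

2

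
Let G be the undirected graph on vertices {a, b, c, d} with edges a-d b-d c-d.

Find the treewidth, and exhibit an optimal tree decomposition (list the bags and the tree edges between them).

Treewidth 1.
One such decomposition:
Bags: B1 = {b, d}  B2 = {c, d}  B3 = {a, d}
Tree: B1–B2, B2–B3

The largest bag has 2 vertices, giving width 1; this decomposition certifies tw(G) ≤ 1. G has an edge, so its treewidth is at least 1. Combining the bounds, tw(G) = 1.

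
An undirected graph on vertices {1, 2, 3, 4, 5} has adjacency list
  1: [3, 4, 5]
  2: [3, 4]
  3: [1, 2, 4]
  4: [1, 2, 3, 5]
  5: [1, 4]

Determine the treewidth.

2

A width-2 tree decomposition is:
Bags: B1 = {1, 3, 4}  B2 = {1, 4, 5}  B3 = {2, 3, 4}
Tree: B1–B2, B1–B3
Each bag holds 3 vertices, so the decomposition has width 2, which upper-bounds the treewidth. Conversely, {1, 3, 4} is a clique of size 3, and the vertices of any clique must share a bag in every tree decomposition; so some bag has ≥ 3 vertices and tw(G) ≥ 2. The upper and lower bounds meet at 2, so that is the treewidth.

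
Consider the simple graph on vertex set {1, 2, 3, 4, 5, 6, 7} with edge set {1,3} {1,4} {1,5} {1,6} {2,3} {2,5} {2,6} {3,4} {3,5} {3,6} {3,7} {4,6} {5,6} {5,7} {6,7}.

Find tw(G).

A width-3 tree decomposition is:
Bags: B1 = {1, 3, 5, 6}  B2 = {2, 3, 5, 6}  B3 = {3, 5, 6, 7}  B4 = {1, 3, 4, 6}
Tree: B1–B2, B1–B3, B1–B4
The largest bag has 4 vertices, giving width 3; this decomposition certifies tw(G) ≤ 3. For the lower bound, the 4 vertices {1, 3, 4, 6} are pairwise adjacent, and any tree decomposition puts a clique entirely inside one bag — forcing width ≥ 3. Combining the bounds, tw(G) = 3.

3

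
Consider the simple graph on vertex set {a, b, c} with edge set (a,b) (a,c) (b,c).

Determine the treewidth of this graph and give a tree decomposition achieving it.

A single bag containing all 3 vertices is trivially a valid decomposition of width 2. On the other hand G contains the 3-clique {a, b, c}. A clique must lie in a single bag of any decomposition, so no decomposition can have width below 2. Therefore the treewidth is 2.

Treewidth 2.
Bags: B1 = {a, b, c}
Tree: (single bag)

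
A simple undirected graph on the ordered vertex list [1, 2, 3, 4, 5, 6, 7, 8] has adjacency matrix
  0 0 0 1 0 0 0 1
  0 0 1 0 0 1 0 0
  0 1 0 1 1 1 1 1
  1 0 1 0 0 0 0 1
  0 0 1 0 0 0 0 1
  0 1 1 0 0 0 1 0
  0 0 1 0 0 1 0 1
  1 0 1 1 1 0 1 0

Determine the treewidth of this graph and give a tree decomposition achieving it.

Each bag holds 3 vertices, so the decomposition has width 2, which upper-bounds the treewidth. Conversely, {1, 4, 8} is a clique of size 3, and the vertices of any clique must share a bag in every tree decomposition; so some bag has ≥ 3 vertices and tw(G) ≥ 2. The upper and lower bounds meet at 2, so that is the treewidth.

Treewidth 2.
Bags: B1 = {3, 7, 8}  B2 = {3, 4, 8}  B3 = {3, 5, 8}  B4 = {3, 6, 7}  B5 = {2, 3, 6}  B6 = {1, 4, 8}
Tree: B1–B2, B1–B3, B1–B4, B4–B5, B2–B6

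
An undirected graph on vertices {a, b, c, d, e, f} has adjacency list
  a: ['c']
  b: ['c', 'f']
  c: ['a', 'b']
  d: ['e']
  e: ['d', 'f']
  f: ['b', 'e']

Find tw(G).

1

A width-1 tree decomposition is:
Bags: B1 = {d, e}  B2 = {e, f}  B3 = {b, f}  B4 = {b, c}  B5 = {a, c}
Tree: B1–B2, B2–B3, B3–B4, B4–B5
Every bag has size at most 2, so the width is 2 − 1 = 1 and tw(G) ≤ 1. Any graph with an edge has treewidth ≥ 1, and G has the edge d–e. Hence tw(G) = 1 exactly.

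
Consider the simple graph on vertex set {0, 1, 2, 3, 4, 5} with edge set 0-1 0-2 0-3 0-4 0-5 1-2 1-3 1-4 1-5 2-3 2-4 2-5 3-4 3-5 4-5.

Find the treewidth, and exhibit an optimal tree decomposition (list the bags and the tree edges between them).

A single bag containing all 6 vertices is trivially a valid decomposition of width 5. For the lower bound, the 6 vertices {0, 1, 2, 3, 4, 5} are pairwise adjacent, and any tree decomposition puts a clique entirely inside one bag — forcing width ≥ 5. Therefore the treewidth is 5.

Treewidth 5.
One such decomposition:
Bags: B1 = {0, 1, 2, 3, 4, 5}
Tree: (single bag)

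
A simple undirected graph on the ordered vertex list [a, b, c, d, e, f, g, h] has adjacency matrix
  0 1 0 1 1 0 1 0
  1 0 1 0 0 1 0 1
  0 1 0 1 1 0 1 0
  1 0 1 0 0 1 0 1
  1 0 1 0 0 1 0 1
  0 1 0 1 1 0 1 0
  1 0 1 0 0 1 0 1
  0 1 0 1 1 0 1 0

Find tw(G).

4

A width-4 tree decomposition is:
Bags: B1 = {a, c, f, g, h}  B2 = {a, b, c, f, h}  B3 = {a, c, d, f, h}  B4 = {a, c, e, f, h}
Tree: B1–B2, B2–B3, B3–B4
Each bag holds 5 vertices, so the decomposition has width 4, which upper-bounds the treewidth. For the lower bound: the 5 vertex sets {f,g}, {b,h}, {c,d}, {a}, {e} are disjoint, each induces a connected subgraph, and every pair is joined by at least one edge of G. Contracting each set to a single vertex therefore yields K_{5} as a minor, and since treewidth is minor-monotone, tw(G) ≥ tw(K_{5}) = 4. Hence tw(G) = 4 exactly.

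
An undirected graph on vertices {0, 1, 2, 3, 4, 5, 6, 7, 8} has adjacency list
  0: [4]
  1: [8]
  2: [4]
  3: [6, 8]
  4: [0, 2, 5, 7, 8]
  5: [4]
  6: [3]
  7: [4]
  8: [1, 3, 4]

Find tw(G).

1

A width-1 tree decomposition is:
Bags: B1 = {2, 4}  B2 = {4, 8}  B3 = {0, 4}  B4 = {3, 8}  B5 = {4, 7}  B6 = {1, 8}  B7 = {4, 5}  B8 = {3, 6}
Tree: B1–B2, B2–B3, B2–B4, B2–B5, B2–B6, B2–B7, B4–B8
Every bag has size at most 2, so the width is 2 − 1 = 1 and tw(G) ≤ 1. G has an edge, so its treewidth is at least 1. Therefore the treewidth is 1.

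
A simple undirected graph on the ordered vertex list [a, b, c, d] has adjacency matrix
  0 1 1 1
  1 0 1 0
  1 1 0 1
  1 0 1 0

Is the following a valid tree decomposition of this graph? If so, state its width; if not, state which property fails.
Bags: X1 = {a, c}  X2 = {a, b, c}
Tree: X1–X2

A tree decomposition must satisfy three properties: every vertex lies in some bag; for every edge, both endpoints lie together in some bag; and for every vertex, the bags containing it form a connected subtree. Here vertex d appears in no bag, so the decomposition is invalid.

No — vertex d appears in no bag.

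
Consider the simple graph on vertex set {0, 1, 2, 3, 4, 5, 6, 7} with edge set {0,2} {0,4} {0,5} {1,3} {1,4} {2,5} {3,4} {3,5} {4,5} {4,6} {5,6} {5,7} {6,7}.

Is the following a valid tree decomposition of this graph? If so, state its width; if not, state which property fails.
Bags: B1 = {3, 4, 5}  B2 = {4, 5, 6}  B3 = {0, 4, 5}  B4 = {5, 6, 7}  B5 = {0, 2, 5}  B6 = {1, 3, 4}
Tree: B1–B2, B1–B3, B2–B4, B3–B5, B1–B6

Vertex coverage: the bags together contain {0, 1, 2, 3, 4, 5, 6, 7}, the full vertex set. Edge coverage: each edge of G has both endpoints in at least one bag. Running intersection: for every vertex, the bags containing it form a connected subtree. All three properties hold, so this is a valid tree decomposition of width max|bag| − 1 = 2, and hence tw(G) ≤ 2.

Yes; width 2.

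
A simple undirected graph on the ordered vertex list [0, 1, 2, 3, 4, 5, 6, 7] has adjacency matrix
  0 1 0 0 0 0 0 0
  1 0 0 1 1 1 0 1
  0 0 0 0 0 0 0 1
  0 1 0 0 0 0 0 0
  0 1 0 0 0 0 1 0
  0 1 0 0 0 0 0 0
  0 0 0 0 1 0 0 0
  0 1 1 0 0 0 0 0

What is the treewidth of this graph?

A width-1 tree decomposition is:
Bags: B1 = {1, 3}  B2 = {1, 4}  B3 = {0, 1}  B4 = {4, 6}  B5 = {1, 7}  B6 = {2, 7}  B7 = {1, 5}
Tree: B1–B2, B2–B3, B2–B4, B3–B5, B5–B6, B3–B7
Every bag has size at most 2, so the width is 2 − 1 = 1 and tw(G) ≤ 1. Since G has at least one edge (e.g. 1–3), it is not an edgeless graph, so tw(G) ≥ 1. Hence tw(G) = 1 exactly.

1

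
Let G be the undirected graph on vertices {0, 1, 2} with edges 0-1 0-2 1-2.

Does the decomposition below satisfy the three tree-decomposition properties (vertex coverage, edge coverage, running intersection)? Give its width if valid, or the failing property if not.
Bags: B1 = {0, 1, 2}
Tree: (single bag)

Yes; width 2.

Checking the three conditions: (i) the bags cover all of {0, 1, 2}; (ii) for each edge, some bag contains both endpoints; (iii) the bags containing any fixed vertex form a subtree. All hold, so the decomposition is valid with width 3 − 1 = 2.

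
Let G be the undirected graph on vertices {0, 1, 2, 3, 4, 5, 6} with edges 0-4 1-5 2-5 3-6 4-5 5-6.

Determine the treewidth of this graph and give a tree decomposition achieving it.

The largest bag has 2 vertices, giving width 1; this decomposition certifies tw(G) ≤ 1. Any graph with an edge has treewidth ≥ 1, and G has the edge 4–5. Hence tw(G) = 1 exactly.

Treewidth 1.
One such decomposition:
Bags: B1 = {4, 5}  B2 = {5, 6}  B3 = {2, 5}  B4 = {1, 5}  B5 = {0, 4}  B6 = {3, 6}
Tree: B1–B2, B1–B3, B1–B4, B1–B5, B2–B6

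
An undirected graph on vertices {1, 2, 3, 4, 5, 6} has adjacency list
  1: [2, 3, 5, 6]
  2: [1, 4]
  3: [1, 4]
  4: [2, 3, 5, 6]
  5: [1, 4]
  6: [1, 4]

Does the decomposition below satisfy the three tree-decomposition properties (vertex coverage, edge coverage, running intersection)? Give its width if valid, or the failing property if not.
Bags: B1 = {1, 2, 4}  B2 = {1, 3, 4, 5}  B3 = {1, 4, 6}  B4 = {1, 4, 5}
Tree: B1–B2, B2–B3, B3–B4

A tree decomposition must satisfy three properties: every vertex lies in some bag; for every edge, both endpoints lie together in some bag; and for every vertex, the bags containing it form a connected subtree. Here bags containing vertex 5 are not connected in the tree, so the decomposition is invalid.

No — bags containing vertex 5 are not connected in the tree.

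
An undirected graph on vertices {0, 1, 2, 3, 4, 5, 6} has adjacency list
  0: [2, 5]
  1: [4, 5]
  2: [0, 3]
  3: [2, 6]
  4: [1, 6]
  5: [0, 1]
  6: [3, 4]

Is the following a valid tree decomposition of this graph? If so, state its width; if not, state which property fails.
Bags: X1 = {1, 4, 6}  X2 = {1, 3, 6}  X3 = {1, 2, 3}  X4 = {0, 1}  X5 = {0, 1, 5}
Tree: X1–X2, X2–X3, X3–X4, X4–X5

No — edge (2,0) lies in no bag.

A tree decomposition must satisfy three properties: every vertex lies in some bag; for every edge, both endpoints lie together in some bag; and for every vertex, the bags containing it form a connected subtree. Here edge (2,0) lies in no bag, so the decomposition is invalid.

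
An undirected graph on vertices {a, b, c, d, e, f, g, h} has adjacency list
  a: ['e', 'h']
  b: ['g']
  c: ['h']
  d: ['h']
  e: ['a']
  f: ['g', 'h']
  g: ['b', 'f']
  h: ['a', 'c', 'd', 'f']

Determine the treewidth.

A width-1 tree decomposition is:
Bags: B1 = {f, g}  B2 = {f, h}  B3 = {c, h}  B4 = {a, h}  B5 = {d, h}  B6 = {a, e}  B7 = {b, g}
Tree: B1–B2, B2–B3, B3–B4, B4–B5, B4–B6, B1–B7
The largest bag has 2 vertices, giving width 1; this decomposition certifies tw(G) ≤ 1. Since G has at least one edge (e.g. f–g), it is not an edgeless graph, so tw(G) ≥ 1. Therefore the treewidth is 1.

1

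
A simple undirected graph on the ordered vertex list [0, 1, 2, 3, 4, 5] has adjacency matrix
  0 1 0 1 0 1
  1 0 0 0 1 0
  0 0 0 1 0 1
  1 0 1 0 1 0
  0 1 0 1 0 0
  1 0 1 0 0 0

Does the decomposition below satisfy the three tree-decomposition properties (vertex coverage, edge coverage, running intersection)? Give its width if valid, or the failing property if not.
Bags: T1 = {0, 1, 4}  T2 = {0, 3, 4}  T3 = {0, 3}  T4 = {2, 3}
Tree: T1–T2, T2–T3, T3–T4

No — vertex 5 appears in no bag.

A tree decomposition must satisfy three properties: every vertex lies in some bag; for every edge, both endpoints lie together in some bag; and for every vertex, the bags containing it form a connected subtree. Here vertex 5 appears in no bag, so the decomposition is invalid.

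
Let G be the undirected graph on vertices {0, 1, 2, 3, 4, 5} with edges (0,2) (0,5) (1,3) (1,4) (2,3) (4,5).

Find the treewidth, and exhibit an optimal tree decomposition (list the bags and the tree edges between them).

Treewidth 2.
Bags: B1 = {1, 3, 4}  B2 = {3, 4, 5}  B3 = {0, 3, 5}  B4 = {0, 2, 3}
Tree: B1–B2, B2–B3, B3–B4

The largest bag has 3 vertices, giving width 2; this decomposition certifies tw(G) ≤ 2. The edges 3–1–4–5–0–2–3 form a cycle, so G is not a tree and its treewidth is at least 2. Therefore the treewidth is 2.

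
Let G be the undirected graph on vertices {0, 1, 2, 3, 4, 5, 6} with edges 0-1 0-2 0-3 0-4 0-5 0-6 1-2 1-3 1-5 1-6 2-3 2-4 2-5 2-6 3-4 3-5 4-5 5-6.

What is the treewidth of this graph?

A width-4 tree decomposition is:
Bags: B1 = {0, 2, 3, 4, 5}  B2 = {0, 1, 2, 3, 5}  B3 = {0, 1, 2, 5, 6}
Tree: B1–B2, B2–B3
Every bag has size at most 5, so the width is 5 − 1 = 4 and tw(G) ≤ 4. Conversely, {0, 1, 2, 3, 5} is a clique of size 5, and the vertices of any clique must share a bag in every tree decomposition; so some bag has ≥ 5 vertices and tw(G) ≥ 4. Therefore the treewidth is 4.

4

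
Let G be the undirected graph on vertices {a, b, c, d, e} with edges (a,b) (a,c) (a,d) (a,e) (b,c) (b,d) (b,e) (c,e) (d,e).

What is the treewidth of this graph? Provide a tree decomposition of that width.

Every bag has size at most 4, so the width is 4 − 1 = 3 and tw(G) ≤ 3. For the lower bound, the 4 vertices {a, b, d, e} are pairwise adjacent, and any tree decomposition puts a clique entirely inside one bag — forcing width ≥ 3. Hence tw(G) = 3 exactly.

Treewidth 3.
One such decomposition:
Bags: B1 = {a, b, d, e}  B2 = {a, b, c, e}
Tree: B1–B2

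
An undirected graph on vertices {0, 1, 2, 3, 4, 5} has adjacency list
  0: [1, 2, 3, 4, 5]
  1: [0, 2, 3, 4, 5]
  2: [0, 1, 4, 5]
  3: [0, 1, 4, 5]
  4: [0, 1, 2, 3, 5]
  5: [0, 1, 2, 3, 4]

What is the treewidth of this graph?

A width-4 tree decomposition is:
Bags: B1 = {0, 1, 2, 4, 5}  B2 = {0, 1, 3, 4, 5}
Tree: B1–B2
The largest bag has 5 vertices, giving width 4; this decomposition certifies tw(G) ≤ 4. For the lower bound, the 5 vertices {0, 1, 2, 4, 5} are pairwise adjacent, and any tree decomposition puts a clique entirely inside one bag — forcing width ≥ 4. Therefore the treewidth is 4.

4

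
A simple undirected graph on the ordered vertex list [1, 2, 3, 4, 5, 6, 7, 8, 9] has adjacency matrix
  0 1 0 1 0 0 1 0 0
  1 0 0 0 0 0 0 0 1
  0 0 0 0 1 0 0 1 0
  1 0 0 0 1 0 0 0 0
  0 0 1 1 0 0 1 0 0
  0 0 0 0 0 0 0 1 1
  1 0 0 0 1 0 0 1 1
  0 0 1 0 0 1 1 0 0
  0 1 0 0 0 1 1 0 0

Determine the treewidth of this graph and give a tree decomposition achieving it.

Treewidth 3.
One such decomposition:
Bags: B1 = {3, 5, 6, 8}  B2 = {5, 6, 7, 8}  B3 = {5, 6, 7, 9}  B4 = {4, 5, 7, 9}  B5 = {1, 4, 7, 9}  B6 = {1, 2, 4, 9}
Tree: B1–B2, B2–B3, B3–B4, B4–B5, B5–B6

The largest bag has 4 vertices, giving width 3; this decomposition certifies tw(G) ≤ 3. For the lower bound: the 4 vertex sets {3,6,8}, {5}, {7}, {1,2,4,9} are disjoint, each induces a connected subgraph, and every pair is joined by at least one edge of G. Contracting each set to a single vertex therefore yields K_{4} as a minor, and since treewidth is minor-monotone, tw(G) ≥ tw(K_{4}) = 3. The upper and lower bounds meet at 3, so that is the treewidth.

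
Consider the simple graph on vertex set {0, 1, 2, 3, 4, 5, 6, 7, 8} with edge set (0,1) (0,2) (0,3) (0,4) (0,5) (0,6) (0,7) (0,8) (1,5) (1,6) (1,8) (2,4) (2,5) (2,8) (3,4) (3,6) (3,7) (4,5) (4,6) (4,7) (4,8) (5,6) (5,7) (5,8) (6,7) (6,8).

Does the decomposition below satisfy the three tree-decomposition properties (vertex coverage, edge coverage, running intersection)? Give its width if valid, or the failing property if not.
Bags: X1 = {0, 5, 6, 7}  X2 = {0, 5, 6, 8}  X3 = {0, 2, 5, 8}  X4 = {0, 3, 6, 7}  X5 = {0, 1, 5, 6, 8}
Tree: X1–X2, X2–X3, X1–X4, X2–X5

A tree decomposition must satisfy three properties: every vertex lies in some bag; for every edge, both endpoints lie together in some bag; and for every vertex, the bags containing it form a connected subtree. Here vertex 4 appears in no bag, so the decomposition is invalid.

No — vertex 4 appears in no bag.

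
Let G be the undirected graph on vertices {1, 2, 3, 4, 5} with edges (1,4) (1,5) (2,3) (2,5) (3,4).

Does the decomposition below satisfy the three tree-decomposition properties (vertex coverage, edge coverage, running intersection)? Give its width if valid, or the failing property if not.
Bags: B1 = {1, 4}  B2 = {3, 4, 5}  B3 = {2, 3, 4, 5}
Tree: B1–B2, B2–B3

A tree decomposition must satisfy three properties: every vertex lies in some bag; for every edge, both endpoints lie together in some bag; and for every vertex, the bags containing it form a connected subtree. Here edge (5,1) lies in no bag, so the decomposition is invalid.

No — edge (5,1) lies in no bag.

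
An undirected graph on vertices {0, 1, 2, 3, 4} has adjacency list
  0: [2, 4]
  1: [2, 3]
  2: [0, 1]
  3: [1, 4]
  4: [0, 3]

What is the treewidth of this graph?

A width-2 tree decomposition is:
Bags: B1 = {0, 3, 4}  B2 = {0, 2, 3}  B3 = {1, 2, 3}
Tree: B1–B2, B2–B3
Every bag has size at most 3, so the width is 3 − 1 = 2 and tw(G) ≤ 2. Since 3–4–0–2–1–3 is a cycle in G, G is not acyclic. Forests are exactly the graphs of treewidth ≤ 1, so tw(G) ≥ 2. Therefore the treewidth is 2.

2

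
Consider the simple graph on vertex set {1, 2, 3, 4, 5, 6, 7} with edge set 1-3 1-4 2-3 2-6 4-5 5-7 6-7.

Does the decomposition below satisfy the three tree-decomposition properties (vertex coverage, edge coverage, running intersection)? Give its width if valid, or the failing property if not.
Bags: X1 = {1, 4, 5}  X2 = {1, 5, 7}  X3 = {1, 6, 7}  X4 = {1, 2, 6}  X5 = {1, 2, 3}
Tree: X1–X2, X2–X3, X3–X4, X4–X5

Yes; width 2.

Vertex coverage: the bags together contain {1, 2, 3, 4, 5, 6, 7}, the full vertex set. Edge coverage: each edge of G has both endpoints in at least one bag. Running intersection: for every vertex, the bags containing it form a connected subtree. All three properties hold, so this is a valid tree decomposition of width max|bag| − 1 = 2, and hence tw(G) ≤ 2.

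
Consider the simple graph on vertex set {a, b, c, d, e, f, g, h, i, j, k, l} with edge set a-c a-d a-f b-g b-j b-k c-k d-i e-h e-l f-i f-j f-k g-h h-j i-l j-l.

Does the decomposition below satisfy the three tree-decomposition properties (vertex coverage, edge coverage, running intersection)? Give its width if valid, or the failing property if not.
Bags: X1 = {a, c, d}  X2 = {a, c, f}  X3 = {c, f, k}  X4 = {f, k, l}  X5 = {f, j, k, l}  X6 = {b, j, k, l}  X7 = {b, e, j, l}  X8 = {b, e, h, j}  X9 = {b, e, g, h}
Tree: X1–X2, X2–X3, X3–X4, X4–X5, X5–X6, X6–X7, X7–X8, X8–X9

No — vertex i appears in no bag.

A tree decomposition must satisfy three properties: every vertex lies in some bag; for every edge, both endpoints lie together in some bag; and for every vertex, the bags containing it form a connected subtree. Here vertex i appears in no bag, so the decomposition is invalid.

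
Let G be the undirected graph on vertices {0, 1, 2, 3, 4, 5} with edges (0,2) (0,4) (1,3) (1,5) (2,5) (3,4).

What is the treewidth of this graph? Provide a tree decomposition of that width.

The largest bag has 3 vertices, giving width 2; this decomposition certifies tw(G) ≤ 2. The edges 2–5–1–3–4–0–2 form a cycle, so G is not a tree and its treewidth is at least 2. Hence tw(G) = 2 exactly.

Treewidth 2.
One optimal decomposition is:
Bags: B1 = {1, 2, 5}  B2 = {1, 2, 3}  B3 = {2, 3, 4}  B4 = {0, 2, 4}
Tree: B1–B2, B2–B3, B3–B4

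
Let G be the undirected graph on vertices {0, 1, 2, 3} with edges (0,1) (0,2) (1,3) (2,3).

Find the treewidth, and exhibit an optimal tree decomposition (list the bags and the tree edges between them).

The largest bag has 3 vertices, giving width 2; this decomposition certifies tw(G) ≤ 2. For the lower bound, G contains the cycle 0–1–3–2–0, so G is not a forest; only forests have treewidth ≤ 1, hence tw(G) ≥ 2. The upper and lower bounds meet at 2, so that is the treewidth.

Treewidth 2.
Bags: B1 = {0, 1, 3}  B2 = {0, 2, 3}
Tree: B1–B2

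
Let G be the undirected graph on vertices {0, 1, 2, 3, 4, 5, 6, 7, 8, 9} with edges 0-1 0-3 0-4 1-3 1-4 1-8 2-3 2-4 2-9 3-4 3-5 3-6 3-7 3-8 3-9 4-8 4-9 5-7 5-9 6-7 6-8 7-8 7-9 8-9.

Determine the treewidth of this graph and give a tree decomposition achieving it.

Treewidth 3.
One such decomposition:
Bags: B1 = {3, 4, 8, 9}  B2 = {1, 3, 4, 8}  B3 = {3, 7, 8, 9}  B4 = {2, 3, 4, 9}  B5 = {3, 5, 7, 9}  B6 = {3, 6, 7, 8}  B7 = {0, 1, 3, 4}
Tree: B1–B2, B1–B3, B1–B4, B3–B5, B3–B6, B2–B7

Every bag has size at most 4, so the width is 4 − 1 = 3 and tw(G) ≤ 3. On the other hand G contains the 4-clique {1, 3, 4, 8}. A clique must lie in a single bag of any decomposition, so no decomposition can have width below 3. Therefore the treewidth is 3.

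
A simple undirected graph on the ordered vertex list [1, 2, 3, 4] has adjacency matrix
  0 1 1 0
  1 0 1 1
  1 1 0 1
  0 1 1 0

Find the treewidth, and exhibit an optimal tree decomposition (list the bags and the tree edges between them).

Each bag holds 3 vertices, so the decomposition has width 2, which upper-bounds the treewidth. For the lower bound, the 3 vertices {1, 2, 3} are pairwise adjacent, and any tree decomposition puts a clique entirely inside one bag — forcing width ≥ 2. Hence tw(G) = 2 exactly.

Treewidth 2.
One optimal decomposition is:
Bags: B1 = {2, 3, 4}  B2 = {1, 2, 3}
Tree: B1–B2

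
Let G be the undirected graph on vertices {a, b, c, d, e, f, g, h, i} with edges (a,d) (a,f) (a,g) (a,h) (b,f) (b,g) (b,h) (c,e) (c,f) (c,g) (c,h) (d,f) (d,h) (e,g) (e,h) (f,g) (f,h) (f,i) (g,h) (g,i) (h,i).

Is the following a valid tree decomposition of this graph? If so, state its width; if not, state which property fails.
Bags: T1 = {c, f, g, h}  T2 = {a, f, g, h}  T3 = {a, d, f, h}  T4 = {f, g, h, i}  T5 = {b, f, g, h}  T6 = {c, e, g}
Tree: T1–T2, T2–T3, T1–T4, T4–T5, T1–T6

No — edge (h,e) lies in no bag.

A tree decomposition must satisfy three properties: every vertex lies in some bag; for every edge, both endpoints lie together in some bag; and for every vertex, the bags containing it form a connected subtree. Here edge (h,e) lies in no bag, so the decomposition is invalid.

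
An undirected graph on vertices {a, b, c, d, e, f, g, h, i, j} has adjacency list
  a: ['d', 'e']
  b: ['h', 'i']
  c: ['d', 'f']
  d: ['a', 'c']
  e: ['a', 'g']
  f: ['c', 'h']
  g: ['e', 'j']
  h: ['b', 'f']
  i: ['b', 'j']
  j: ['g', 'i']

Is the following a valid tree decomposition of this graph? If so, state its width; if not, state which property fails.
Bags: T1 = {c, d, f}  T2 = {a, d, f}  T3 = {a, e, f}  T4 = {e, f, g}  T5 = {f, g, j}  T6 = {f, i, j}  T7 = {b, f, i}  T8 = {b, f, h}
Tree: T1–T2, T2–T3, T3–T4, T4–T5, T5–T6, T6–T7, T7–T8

Checking the three conditions: (i) the bags cover all of {a, b, c, d, e, f, g, h, i, j}; (ii) for each edge, some bag contains both endpoints; (iii) the bags containing any fixed vertex form a subtree. All hold, so the decomposition is valid with width 3 − 1 = 2.

Yes; width 2.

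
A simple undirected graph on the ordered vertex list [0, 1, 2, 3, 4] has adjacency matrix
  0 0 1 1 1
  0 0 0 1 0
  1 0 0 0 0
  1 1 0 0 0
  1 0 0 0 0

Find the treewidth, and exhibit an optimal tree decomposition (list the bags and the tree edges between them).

The largest bag has 2 vertices, giving width 1; this decomposition certifies tw(G) ≤ 1. Since G has at least one edge (e.g. 0–4), it is not an edgeless graph, so tw(G) ≥ 1. Therefore the treewidth is 1.

Treewidth 1.
One such decomposition:
Bags: B1 = {0, 4}  B2 = {0, 3}  B3 = {0, 2}  B4 = {1, 3}
Tree: B1–B2, B1–B3, B2–B4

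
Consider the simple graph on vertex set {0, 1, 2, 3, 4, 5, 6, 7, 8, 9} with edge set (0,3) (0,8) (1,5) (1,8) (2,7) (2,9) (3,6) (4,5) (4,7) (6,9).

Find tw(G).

A width-2 tree decomposition is:
Bags: B1 = {1, 5, 8}  B2 = {0, 5, 8}  B3 = {0, 3, 5}  B4 = {3, 5, 6}  B5 = {5, 6, 9}  B6 = {2, 5, 9}  B7 = {2, 5, 7}  B8 = {4, 5, 7}
Tree: B1–B2, B2–B3, B3–B4, B4–B5, B5–B6, B6–B7, B7–B8
Each bag holds 3 vertices, so the decomposition has width 2, which upper-bounds the treewidth. Since 5–1–8–0–3–6–9–2–7–4–5 is a cycle in G, G is not acyclic. Forests are exactly the graphs of treewidth ≤ 1, so tw(G) ≥ 2. Therefore the treewidth is 2.

2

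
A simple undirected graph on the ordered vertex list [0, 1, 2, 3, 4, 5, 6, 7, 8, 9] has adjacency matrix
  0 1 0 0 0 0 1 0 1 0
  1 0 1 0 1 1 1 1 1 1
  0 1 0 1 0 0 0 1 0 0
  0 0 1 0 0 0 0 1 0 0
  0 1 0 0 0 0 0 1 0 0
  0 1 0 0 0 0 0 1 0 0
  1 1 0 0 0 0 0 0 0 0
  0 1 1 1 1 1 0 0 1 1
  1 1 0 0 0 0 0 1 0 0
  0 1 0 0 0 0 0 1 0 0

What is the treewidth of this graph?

2

A width-2 tree decomposition is:
Bags: B1 = {1, 2, 7}  B2 = {1, 7, 8}  B3 = {0, 1, 8}  B4 = {2, 3, 7}  B5 = {1, 5, 7}  B6 = {1, 7, 9}  B7 = {0, 1, 6}  B8 = {1, 4, 7}
Tree: B1–B2, B2–B3, B1–B4, B1–B5, B1–B6, B3–B7, B2–B8
The largest bag has 3 vertices, giving width 2; this decomposition certifies tw(G) ≤ 2. Conversely, {0, 1, 8} is a clique of size 3, and the vertices of any clique must share a bag in every tree decomposition; so some bag has ≥ 3 vertices and tw(G) ≥ 2. Therefore the treewidth is 2.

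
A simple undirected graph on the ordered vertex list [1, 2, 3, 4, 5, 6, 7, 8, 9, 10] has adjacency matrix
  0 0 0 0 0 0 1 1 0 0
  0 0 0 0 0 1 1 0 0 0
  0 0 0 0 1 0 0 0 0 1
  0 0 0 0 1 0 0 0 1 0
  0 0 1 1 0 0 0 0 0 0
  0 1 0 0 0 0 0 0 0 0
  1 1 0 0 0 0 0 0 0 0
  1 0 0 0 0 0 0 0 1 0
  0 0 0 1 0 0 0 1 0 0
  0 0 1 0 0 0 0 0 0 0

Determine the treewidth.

A width-1 tree decomposition is:
Bags: B1 = {3, 10}  B2 = {3, 5}  B3 = {4, 5}  B4 = {4, 9}  B5 = {8, 9}  B6 = {1, 8}  B7 = {1, 7}  B8 = {2, 7}  B9 = {2, 6}
Tree: B1–B2, B2–B3, B3–B4, B4–B5, B5–B6, B6–B7, B7–B8, B8–B9
Each bag holds 2 vertices, so the decomposition has width 1, which upper-bounds the treewidth. G has an edge, so its treewidth is at least 1. Therefore the treewidth is 1.

1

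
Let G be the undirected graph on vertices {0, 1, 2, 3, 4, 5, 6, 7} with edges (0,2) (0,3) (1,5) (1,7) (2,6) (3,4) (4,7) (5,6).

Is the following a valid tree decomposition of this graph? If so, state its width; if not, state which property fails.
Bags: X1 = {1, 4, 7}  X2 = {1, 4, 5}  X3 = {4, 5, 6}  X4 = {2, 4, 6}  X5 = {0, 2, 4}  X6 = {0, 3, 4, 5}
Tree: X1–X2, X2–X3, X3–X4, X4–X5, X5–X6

No — bags containing vertex 5 are not connected in the tree.

A tree decomposition must satisfy three properties: every vertex lies in some bag; for every edge, both endpoints lie together in some bag; and for every vertex, the bags containing it form a connected subtree. Here bags containing vertex 5 are not connected in the tree, so the decomposition is invalid.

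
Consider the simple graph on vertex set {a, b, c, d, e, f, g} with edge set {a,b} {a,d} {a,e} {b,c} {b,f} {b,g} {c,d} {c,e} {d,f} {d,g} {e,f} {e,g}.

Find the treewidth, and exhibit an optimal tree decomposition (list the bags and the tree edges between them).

Treewidth 3.
One optimal decomposition is:
Bags: B1 = {b, d, e, f}  B2 = {a, b, d, e}  B3 = {b, d, e, g}  B4 = {b, c, d, e}
Tree: B1–B2, B2–B3, B3–B4

The largest bag has 4 vertices, giving width 3; this decomposition certifies tw(G) ≤ 3. For the lower bound: the 4 vertex sets {d,f}, {a,b}, {e}, {g} are disjoint, each induces a connected subgraph, and every pair is joined by at least one edge of G. Contracting each set to a single vertex therefore yields K_{4} as a minor, and since treewidth is minor-monotone, tw(G) ≥ tw(K_{4}) = 3. Hence tw(G) = 3 exactly.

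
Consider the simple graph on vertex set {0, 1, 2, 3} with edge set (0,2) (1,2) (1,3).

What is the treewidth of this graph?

1

A width-1 tree decomposition is:
Bags: B1 = {1, 2}  B2 = {0, 2}  B3 = {1, 3}
Tree: B1–B2, B1–B3
Every bag has size at most 2, so the width is 2 − 1 = 1 and tw(G) ≤ 1. Any graph with an edge has treewidth ≥ 1, and G has the edge 1–2. Combining the bounds, tw(G) = 1.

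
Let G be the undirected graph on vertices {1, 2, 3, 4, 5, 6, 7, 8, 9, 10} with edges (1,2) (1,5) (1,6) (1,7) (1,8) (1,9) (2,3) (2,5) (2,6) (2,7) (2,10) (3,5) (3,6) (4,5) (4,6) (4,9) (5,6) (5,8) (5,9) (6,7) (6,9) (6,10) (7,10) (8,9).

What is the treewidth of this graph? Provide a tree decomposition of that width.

Each bag holds 4 vertices, so the decomposition has width 3, which upper-bounds the treewidth. On the other hand G contains the 4-clique {1, 5, 8, 9}. A clique must lie in a single bag of any decomposition, so no decomposition can have width below 3. Therefore the treewidth is 3.

Treewidth 3.
Bags: B1 = {1, 5, 6, 9}  B2 = {1, 2, 5, 6}  B3 = {2, 3, 5, 6}  B4 = {1, 2, 6, 7}  B5 = {2, 6, 7, 10}  B6 = {1, 5, 8, 9}  B7 = {4, 5, 6, 9}
Tree: B1–B2, B2–B3, B2–B4, B4–B5, B1–B6, B1–B7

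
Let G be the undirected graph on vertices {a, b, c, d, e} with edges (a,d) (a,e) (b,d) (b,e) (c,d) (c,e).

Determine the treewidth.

2

A width-2 tree decomposition is:
Bags: B1 = {c, d, e}  B2 = {a, d, e}  B3 = {b, d, e}
Tree: B1–B2, B2–B3
Each bag holds 3 vertices, so the decomposition has width 2, which upper-bounds the treewidth. Since c–d–a–e–c is a cycle in G, G is not acyclic. Forests are exactly the graphs of treewidth ≤ 1, so tw(G) ≥ 2. Combining the bounds, tw(G) = 2.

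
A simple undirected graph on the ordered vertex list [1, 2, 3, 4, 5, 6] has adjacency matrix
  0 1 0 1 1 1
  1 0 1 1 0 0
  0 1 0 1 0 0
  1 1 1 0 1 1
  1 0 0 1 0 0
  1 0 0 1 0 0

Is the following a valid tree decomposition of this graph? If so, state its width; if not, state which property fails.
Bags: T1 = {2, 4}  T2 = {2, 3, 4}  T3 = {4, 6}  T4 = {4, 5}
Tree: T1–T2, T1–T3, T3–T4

A tree decomposition must satisfy three properties: every vertex lies in some bag; for every edge, both endpoints lie together in some bag; and for every vertex, the bags containing it form a connected subtree. Here vertex 1 appears in no bag, so the decomposition is invalid.

No — vertex 1 appears in no bag.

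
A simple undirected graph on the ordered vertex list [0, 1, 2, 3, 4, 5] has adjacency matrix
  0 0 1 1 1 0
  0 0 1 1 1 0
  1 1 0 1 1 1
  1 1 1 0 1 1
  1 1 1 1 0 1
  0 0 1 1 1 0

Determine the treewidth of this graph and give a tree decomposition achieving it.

Treewidth 3.
One such decomposition:
Bags: B1 = {0, 2, 3, 4}  B2 = {1, 2, 3, 4}  B3 = {2, 3, 4, 5}
Tree: B1–B2, B2–B3

The largest bag has 4 vertices, giving width 3; this decomposition certifies tw(G) ≤ 3. Conversely, {0, 2, 3, 4} is a clique of size 4, and the vertices of any clique must share a bag in every tree decomposition; so some bag has ≥ 4 vertices and tw(G) ≥ 3. Therefore the treewidth is 3.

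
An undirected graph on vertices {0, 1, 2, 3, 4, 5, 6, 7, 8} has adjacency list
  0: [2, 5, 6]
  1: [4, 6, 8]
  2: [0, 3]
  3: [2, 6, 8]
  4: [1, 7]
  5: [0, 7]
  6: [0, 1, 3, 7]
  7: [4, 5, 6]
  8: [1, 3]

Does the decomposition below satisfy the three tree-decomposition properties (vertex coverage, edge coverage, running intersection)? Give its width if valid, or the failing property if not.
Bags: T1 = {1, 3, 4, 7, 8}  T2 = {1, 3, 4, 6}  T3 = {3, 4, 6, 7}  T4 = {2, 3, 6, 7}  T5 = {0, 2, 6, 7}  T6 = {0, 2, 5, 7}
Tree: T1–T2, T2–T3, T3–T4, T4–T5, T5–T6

A tree decomposition must satisfy three properties: every vertex lies in some bag; for every edge, both endpoints lie together in some bag; and for every vertex, the bags containing it form a connected subtree. Here bags containing vertex 7 are not connected in the tree, so the decomposition is invalid.

No — bags containing vertex 7 are not connected in the tree.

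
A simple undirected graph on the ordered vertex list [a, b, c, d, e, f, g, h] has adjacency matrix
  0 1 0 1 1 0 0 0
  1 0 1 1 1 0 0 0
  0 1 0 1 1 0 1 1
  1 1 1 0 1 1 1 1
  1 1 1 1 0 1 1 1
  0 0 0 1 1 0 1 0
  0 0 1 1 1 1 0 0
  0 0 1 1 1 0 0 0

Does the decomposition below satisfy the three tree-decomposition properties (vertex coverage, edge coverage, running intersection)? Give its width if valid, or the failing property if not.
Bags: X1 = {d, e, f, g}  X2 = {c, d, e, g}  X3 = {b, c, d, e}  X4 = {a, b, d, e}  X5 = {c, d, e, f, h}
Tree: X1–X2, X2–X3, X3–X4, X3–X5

No — bags containing vertex f are not connected in the tree.

A tree decomposition must satisfy three properties: every vertex lies in some bag; for every edge, both endpoints lie together in some bag; and for every vertex, the bags containing it form a connected subtree. Here bags containing vertex f are not connected in the tree, so the decomposition is invalid.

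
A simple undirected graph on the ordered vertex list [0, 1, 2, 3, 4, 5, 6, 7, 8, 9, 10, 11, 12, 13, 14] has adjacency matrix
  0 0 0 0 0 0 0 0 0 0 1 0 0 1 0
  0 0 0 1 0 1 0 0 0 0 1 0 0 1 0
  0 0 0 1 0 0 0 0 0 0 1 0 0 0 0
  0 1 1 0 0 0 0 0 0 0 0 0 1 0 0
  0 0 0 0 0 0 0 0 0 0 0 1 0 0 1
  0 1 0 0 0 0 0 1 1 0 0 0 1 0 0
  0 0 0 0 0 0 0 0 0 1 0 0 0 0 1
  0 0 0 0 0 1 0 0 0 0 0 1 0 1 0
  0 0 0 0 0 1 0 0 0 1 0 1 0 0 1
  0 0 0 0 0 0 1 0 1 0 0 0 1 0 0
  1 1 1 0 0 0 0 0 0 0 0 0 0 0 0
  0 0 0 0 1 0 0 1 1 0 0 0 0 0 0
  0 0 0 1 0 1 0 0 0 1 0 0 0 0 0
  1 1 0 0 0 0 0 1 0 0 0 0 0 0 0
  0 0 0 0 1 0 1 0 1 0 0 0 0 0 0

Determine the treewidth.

3

A width-3 tree decomposition is:
Bags: B1 = {0, 2, 3, 10}  B2 = {0, 1, 3, 10}  B3 = {0, 1, 3, 13}  B4 = {1, 3, 12, 13}  B5 = {1, 5, 12, 13}  B6 = {5, 7, 12, 13}  B7 = {5, 7, 9, 12}  B8 = {5, 7, 8, 9}  B9 = {7, 8, 9, 11}  B10 = {6, 8, 9, 11}  B11 = {6, 8, 11, 14}  B12 = {4, 6, 11, 14}
Tree: B1–B2, B2–B3, B3–B4, B4–B5, B5–B6, B6–B7, B7–B8, B8–B9, B9–B10, B10–B11, B11–B12
Every bag has size at most 4, so the width is 4 − 1 = 3 and tw(G) ≤ 3. For the lower bound: the 4 vertex sets {0,2,10}, {3}, {1}, {5,7,12,13} are disjoint, each induces a connected subgraph, and every pair is joined by at least one edge of G. Contracting each set to a single vertex therefore yields K_{4} as a minor, and since treewidth is minor-monotone, tw(G) ≥ tw(K_{4}) = 3. The upper and lower bounds meet at 3, so that is the treewidth.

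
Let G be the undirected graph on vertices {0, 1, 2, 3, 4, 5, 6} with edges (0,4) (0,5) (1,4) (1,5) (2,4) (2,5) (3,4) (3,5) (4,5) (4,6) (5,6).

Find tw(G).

A width-2 tree decomposition is:
Bags: B1 = {2, 4, 5}  B2 = {4, 5, 6}  B3 = {0, 4, 5}  B4 = {1, 4, 5}  B5 = {3, 4, 5}
Tree: B1–B2, B2–B3, B1–B4, B4–B5
Every bag has size at most 3, so the width is 3 − 1 = 2 and tw(G) ≤ 2. For the lower bound, the 3 vertices {0, 4, 5} are pairwise adjacent, and any tree decomposition puts a clique entirely inside one bag — forcing width ≥ 2. The upper and lower bounds meet at 2, so that is the treewidth.

2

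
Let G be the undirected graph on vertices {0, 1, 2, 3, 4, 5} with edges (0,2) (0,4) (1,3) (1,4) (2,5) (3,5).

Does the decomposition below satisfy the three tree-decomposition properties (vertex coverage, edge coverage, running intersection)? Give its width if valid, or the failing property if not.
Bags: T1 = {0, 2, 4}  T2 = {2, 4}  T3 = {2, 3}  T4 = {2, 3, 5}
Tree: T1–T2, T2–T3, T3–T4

A tree decomposition must satisfy three properties: every vertex lies in some bag; for every edge, both endpoints lie together in some bag; and for every vertex, the bags containing it form a connected subtree. Here vertex 1 appears in no bag, so the decomposition is invalid.

No — vertex 1 appears in no bag.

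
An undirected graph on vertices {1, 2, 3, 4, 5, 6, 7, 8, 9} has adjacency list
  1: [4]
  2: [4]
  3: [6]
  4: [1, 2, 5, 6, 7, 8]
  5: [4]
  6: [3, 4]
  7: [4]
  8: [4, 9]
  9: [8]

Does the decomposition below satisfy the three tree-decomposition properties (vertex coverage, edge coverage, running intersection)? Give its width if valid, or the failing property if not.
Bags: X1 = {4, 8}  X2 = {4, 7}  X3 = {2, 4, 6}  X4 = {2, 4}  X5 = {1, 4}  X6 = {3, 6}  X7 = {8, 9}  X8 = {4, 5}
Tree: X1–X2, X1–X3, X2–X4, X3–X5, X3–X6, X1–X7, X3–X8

A tree decomposition must satisfy three properties: every vertex lies in some bag; for every edge, both endpoints lie together in some bag; and for every vertex, the bags containing it form a connected subtree. Here bags containing vertex 2 are not connected in the tree, so the decomposition is invalid.

No — bags containing vertex 2 are not connected in the tree.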